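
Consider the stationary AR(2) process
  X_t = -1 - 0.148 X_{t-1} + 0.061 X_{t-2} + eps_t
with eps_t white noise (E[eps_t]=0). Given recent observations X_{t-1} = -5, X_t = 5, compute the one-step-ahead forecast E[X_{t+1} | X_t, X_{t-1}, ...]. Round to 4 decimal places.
E[X_{t+1} \mid \mathcal F_t] = -2.0450

For an AR(p) model X_t = c + sum_i phi_i X_{t-i} + eps_t, the
one-step-ahead conditional mean is
  E[X_{t+1} | X_t, ...] = c + sum_i phi_i X_{t+1-i}.
Substitute known values:
  E[X_{t+1} | ...] = -1 + (-0.148) * (5) + (0.061) * (-5)
                   = -2.0450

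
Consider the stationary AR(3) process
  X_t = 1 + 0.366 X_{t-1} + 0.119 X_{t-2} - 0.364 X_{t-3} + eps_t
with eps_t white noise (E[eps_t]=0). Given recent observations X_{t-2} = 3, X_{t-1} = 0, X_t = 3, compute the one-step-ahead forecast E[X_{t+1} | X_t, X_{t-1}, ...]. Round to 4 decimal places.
E[X_{t+1} \mid \mathcal F_t] = 1.0060

For an AR(p) model X_t = c + sum_i phi_i X_{t-i} + eps_t, the
one-step-ahead conditional mean is
  E[X_{t+1} | X_t, ...] = c + sum_i phi_i X_{t+1-i}.
Substitute known values:
  E[X_{t+1} | ...] = 1 + (0.366) * (3) + (0.119) * (0) + (-0.364) * (3)
                   = 1.0060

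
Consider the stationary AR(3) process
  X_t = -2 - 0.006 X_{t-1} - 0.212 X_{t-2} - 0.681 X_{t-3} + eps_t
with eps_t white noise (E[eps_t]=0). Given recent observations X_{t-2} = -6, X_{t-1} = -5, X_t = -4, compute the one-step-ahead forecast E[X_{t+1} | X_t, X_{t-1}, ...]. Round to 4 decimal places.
E[X_{t+1} \mid \mathcal F_t] = 3.1700

For an AR(p) model X_t = c + sum_i phi_i X_{t-i} + eps_t, the
one-step-ahead conditional mean is
  E[X_{t+1} | X_t, ...] = c + sum_i phi_i X_{t+1-i}.
Substitute known values:
  E[X_{t+1} | ...] = -2 + (-0.006) * (-4) + (-0.212) * (-5) + (-0.681) * (-6)
                   = 3.1700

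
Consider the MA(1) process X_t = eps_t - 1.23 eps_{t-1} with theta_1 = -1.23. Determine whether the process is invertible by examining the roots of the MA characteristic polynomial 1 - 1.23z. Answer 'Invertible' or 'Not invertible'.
\text{Not invertible}

The MA(q) characteristic polynomial is P(z) = 1 - 1.23z.
Invertibility requires all roots to lie outside the unit circle, i.e. |z| > 1 for every root.
This is linear in z: 1 + (-1.23) z = 0  =>  z = -1/(-1.23) = 0.813008,  |z| = 0.813008.
Moduli of all roots: 0.8130.
All moduli strictly greater than 1? No.
Verdict: Not invertible.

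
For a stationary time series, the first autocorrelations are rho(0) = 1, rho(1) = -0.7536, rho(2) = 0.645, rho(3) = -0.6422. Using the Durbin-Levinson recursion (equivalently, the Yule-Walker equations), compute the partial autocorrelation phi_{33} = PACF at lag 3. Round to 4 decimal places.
\phi_{33} = -0.2591

The PACF at lag k is phi_{kk}, the last component of the solution
to the Yule-Walker system G_k phi = r_k where
  (G_k)_{ij} = rho(|i - j|), (r_k)_i = rho(i), i,j = 1..k.
Equivalently, Durbin-Levinson gives phi_{kk} iteratively:
  phi_{11} = rho(1)
  phi_{kk} = [rho(k) - sum_{j=1..k-1} phi_{k-1,j} rho(k-j)]
            / [1 - sum_{j=1..k-1} phi_{k-1,j} rho(j)],
  phi_{k,j} = phi_{k-1,j} - phi_{kk} phi_{k-1,k-j},  j = 1..k-1.
Step k = 1:
  phi_11 = rho(1) = -0.7536.
Step k = 2:
  phi_22 = [rho(2) - phi_11 rho(1)] / [1 - phi_11 rho(1)] = [0.645 - (-0.7536)(-0.7536)] / [1 - (-0.7536)(-0.7536)]
         = 0.07708704 / 0.43208704 = 0.178406.
  Update: phi_21 = phi_11 - phi_22 phi_11 = -0.7536 - (0.178406)(-0.7536) = -0.619153.
Step k = 3:
  phi_33 = [rho(3) - phi_21 rho(2) - phi_22 rho(1)] / [1 - phi_21 rho(1) - phi_22 rho(2)]
    numerator   = -0.6422 - (-0.619153)(0.645) - (0.178406)(-0.7536) = -0.10839933
    denominator = 1 - (-0.619153)(-0.7536) - (0.178406)(0.645) = 0.41833423
  phi_33 = -0.10839933 / 0.41833423 = -0.2591.
Therefore phi_{33} = -0.2591.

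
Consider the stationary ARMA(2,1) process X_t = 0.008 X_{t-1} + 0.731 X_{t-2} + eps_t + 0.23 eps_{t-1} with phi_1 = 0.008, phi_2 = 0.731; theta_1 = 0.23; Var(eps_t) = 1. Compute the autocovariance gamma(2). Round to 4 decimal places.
\gamma(2) = 1.6833

Multiply the model equation by X_{t-k} and take expectations. With theta_0 = psi_0 = 1 and psi_j the MA(infinity) weights, this gives
  gamma(k) - sum_i phi_i gamma(k-i) = c_k,
  c_k = sigma^2 * sum_{j=k..q} theta_j psi_{j-k}   (c_k = 0 for k > q),
using gamma(-m) = gamma(m).
psi-weights needed (psi_j = theta_j + sum_i phi_i psi_{j-i}):
  psi_1 = theta_1 + phi_1 = 0.23 + (0.008) = 0.238
Right-hand sides:
  c_0 = sigma^2 (1 + theta_1 psi_1) = 1 * (1 + (0.23)(0.238)) = 1 * 1.05474 = 1.05474
  c_1 = sigma^2 theta_1 = 1 * (0.23) = 0.23
  c_2 = 0
Equations for k = 0, 1, 2 (AR order 2, c_2 = 0):
  (E0) gamma(0) = phi_1 gamma(1) + phi_2 gamma(2) + c_0
  (E1) gamma(1) = phi_1 gamma(0) + phi_2 gamma(1) + c_1
  (E2) gamma(2) = phi_1 gamma(1) + phi_2 gamma(0)
From (E1): gamma(1) = A gamma(0) + B with
  A = phi_1 / (1 - phi_2) = 0.008 / 0.269 = 0.02974,   B = c_1 / (1 - phi_2) = 0.23 / 0.269 = 0.855019.
Insert (E2) into (E0): gamma(0) (1 - phi_2^2) = phi_1 (1 + phi_2) gamma(1) + c_0.
  phi_1 (1 + phi_2) = (0.008)(1.731) = 0.013848,   1 - phi_2^2 = 0.465639.
Replace gamma(1) by A gamma(0) + B and collect gamma(0):
  gamma(0) [0.465639 - (0.013848)(0.02974)] = (0.013848)(0.855019) + 1.05474
  gamma(0) * 0.465227 = 1.06658
  gamma(0) = 1.06658 / 0.465227 = 2.292601.
  gamma(1) = A gamma(0) + B = (0.02974)(2.292601) + (0.855019) = 0.9232.
  gamma(2) = phi_1 gamma(1) + phi_2 gamma(0) = (0.008)(0.9232) + (0.731)(2.292601) = 1.683277.
Therefore gamma(2) = 1.6833 (to 4 decimal places).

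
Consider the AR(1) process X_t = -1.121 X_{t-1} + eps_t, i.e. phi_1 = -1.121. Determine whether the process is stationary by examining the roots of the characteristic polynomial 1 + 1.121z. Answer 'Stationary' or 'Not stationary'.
\text{Not stationary}

The AR(p) characteristic polynomial is P(z) = 1 + 1.121z.
Stationarity requires all roots to lie outside the unit circle, i.e. |z| > 1 for every root.
This is linear in z: 1 + (1.121) z = 0  =>  z = -1/(1.121) = -0.892061,  |z| = 0.892061.
Moduli of all roots: 0.8921.
All moduli strictly greater than 1? No.
Verdict: Not stationary.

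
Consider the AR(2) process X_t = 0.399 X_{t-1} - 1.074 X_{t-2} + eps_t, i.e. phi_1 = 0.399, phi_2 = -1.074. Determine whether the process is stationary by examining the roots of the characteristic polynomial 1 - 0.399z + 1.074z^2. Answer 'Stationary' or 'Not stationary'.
\text{Not stationary}

The AR(p) characteristic polynomial is P(z) = 1 - 0.399z + 1.074z^2.
Stationarity requires all roots to lie outside the unit circle, i.e. |z| > 1 for every root.
Set 1 + (-0.399) z + (1.074) z^2 = 0, i.e. a z^2 + b z + c = 0 with a = 1.074, b = -0.399, c = 1.
Discriminant D = b^2 - 4ac = (-0.399)^2 - 4*(1.074)*1 = 0.159201 - (4.296) = -4.136799.
D < 0, so the roots are the complex-conjugate pair z = (-b +/- i sqrt(-D)) / (2a) = 0.1858 +/- 0.9469i.
For a conjugate pair |z|^2 = z * conj(z) = (product of roots) = c/a = 1/(1.074) = 0.931099, so |z| = sqrt(0.931099) = 0.9649 for both roots.
Moduli of all roots: 0.9649, 0.9649.
All moduli strictly greater than 1? No.
Verdict: Not stationary.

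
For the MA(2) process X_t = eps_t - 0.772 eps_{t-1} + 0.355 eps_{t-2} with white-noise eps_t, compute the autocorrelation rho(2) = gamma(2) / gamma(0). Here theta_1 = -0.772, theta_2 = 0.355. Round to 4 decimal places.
\rho(2) = 0.2062

For an MA(q) process with theta_0 = 1, the autocovariance is
  gamma(k) = sigma^2 * sum_{i=0..q-k} theta_i * theta_{i+k},
and rho(k) = gamma(k) / gamma(0). Sigma^2 cancels.
  numerator   = (1)*(0.355) = 0.355.
  denominator = (1)^2 + (-0.772)^2 + (0.355)^2 = 1.722009.
  rho(2) = 0.355 / 1.722009 = 0.2062.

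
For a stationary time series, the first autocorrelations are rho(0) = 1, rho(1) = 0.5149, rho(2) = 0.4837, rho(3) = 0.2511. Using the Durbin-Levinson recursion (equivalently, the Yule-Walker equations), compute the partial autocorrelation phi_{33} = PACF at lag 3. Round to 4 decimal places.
\phi_{33} = -0.1150

The PACF at lag k is phi_{kk}, the last component of the solution
to the Yule-Walker system G_k phi = r_k where
  (G_k)_{ij} = rho(|i - j|), (r_k)_i = rho(i), i,j = 1..k.
Equivalently, Durbin-Levinson gives phi_{kk} iteratively:
  phi_{11} = rho(1)
  phi_{kk} = [rho(k) - sum_{j=1..k-1} phi_{k-1,j} rho(k-j)]
            / [1 - sum_{j=1..k-1} phi_{k-1,j} rho(j)],
  phi_{k,j} = phi_{k-1,j} - phi_{kk} phi_{k-1,k-j},  j = 1..k-1.
Step k = 1:
  phi_11 = rho(1) = 0.5149.
Step k = 2:
  phi_22 = [rho(2) - phi_11 rho(1)] / [1 - phi_11 rho(1)] = [0.4837 - (0.5149)(0.5149)] / [1 - (0.5149)(0.5149)]
         = 0.21857799 / 0.73487799 = 0.297434.
  Update: phi_21 = phi_11 - phi_22 phi_11 = 0.5149 - (0.297434)(0.5149) = 0.361751.
Step k = 3:
  phi_33 = [rho(3) - phi_21 rho(2) - phi_22 rho(1)] / [1 - phi_21 rho(1) - phi_22 rho(2)]
    numerator   = 0.2511 - (0.361751)(0.4837) - (0.297434)(0.5149) = -0.07702794
    denominator = 1 - (0.361751)(0.5149) - (0.297434)(0.4837) = 0.66986538
  phi_33 = -0.07702794 / 0.66986538 = -0.115.
Therefore phi_{33} = -0.1150.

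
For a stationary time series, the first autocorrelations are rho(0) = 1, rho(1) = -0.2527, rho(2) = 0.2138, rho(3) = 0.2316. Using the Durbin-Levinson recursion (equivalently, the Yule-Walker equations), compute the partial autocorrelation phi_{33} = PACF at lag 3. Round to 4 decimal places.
\phi_{33} = 0.3480

The PACF at lag k is phi_{kk}, the last component of the solution
to the Yule-Walker system G_k phi = r_k where
  (G_k)_{ij} = rho(|i - j|), (r_k)_i = rho(i), i,j = 1..k.
Equivalently, Durbin-Levinson gives phi_{kk} iteratively:
  phi_{11} = rho(1)
  phi_{kk} = [rho(k) - sum_{j=1..k-1} phi_{k-1,j} rho(k-j)]
            / [1 - sum_{j=1..k-1} phi_{k-1,j} rho(j)],
  phi_{k,j} = phi_{k-1,j} - phi_{kk} phi_{k-1,k-j},  j = 1..k-1.
Step k = 1:
  phi_11 = rho(1) = -0.2527.
Step k = 2:
  phi_22 = [rho(2) - phi_11 rho(1)] / [1 - phi_11 rho(1)] = [0.2138 - (-0.2527)(-0.2527)] / [1 - (-0.2527)(-0.2527)]
         = 0.14994271 / 0.93614271 = 0.160171.
  Update: phi_21 = phi_11 - phi_22 phi_11 = -0.2527 - (0.160171)(-0.2527) = -0.212225.
Step k = 3:
  phi_33 = [rho(3) - phi_21 rho(2) - phi_22 rho(1)] / [1 - phi_21 rho(1) - phi_22 rho(2)]
    numerator   = 0.2316 - (-0.212225)(0.2138) - (0.160171)(-0.2527) = 0.31744883
    denominator = 1 - (-0.212225)(-0.2527) - (0.160171)(0.2138) = 0.91212627
  phi_33 = 0.31744883 / 0.91212627 = 0.348.
Therefore phi_{33} = 0.3480.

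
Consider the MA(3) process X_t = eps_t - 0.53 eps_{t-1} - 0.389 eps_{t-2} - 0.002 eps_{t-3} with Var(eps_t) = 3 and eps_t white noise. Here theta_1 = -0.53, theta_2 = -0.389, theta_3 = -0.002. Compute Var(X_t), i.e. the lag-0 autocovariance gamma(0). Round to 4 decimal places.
\gamma(0) = 4.2967

For an MA(q) process X_t = eps_t + sum_i theta_i eps_{t-i} with
Var(eps_t) = sigma^2, the variance is
  gamma(0) = sigma^2 * (1 + sum_i theta_i^2).
  sum_i theta_i^2 = (-0.53)^2 + (-0.389)^2 + (-0.002)^2 = 0.2809 + 0.151321 + 0.000004 = 0.432225.
  gamma(0) = 3 * (1 + 0.432225) = 3 * 1.432225 = 4.296675, which rounds to 4.2967.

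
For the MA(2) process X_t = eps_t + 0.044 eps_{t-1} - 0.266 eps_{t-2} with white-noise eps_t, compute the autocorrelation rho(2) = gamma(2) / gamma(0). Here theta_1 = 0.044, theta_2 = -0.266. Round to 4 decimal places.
\rho(2) = -0.2480

For an MA(q) process with theta_0 = 1, the autocovariance is
  gamma(k) = sigma^2 * sum_{i=0..q-k} theta_i * theta_{i+k},
and rho(k) = gamma(k) / gamma(0). Sigma^2 cancels.
  numerator   = (1)*(-0.266) = -0.266.
  denominator = (1)^2 + (0.044)^2 + (-0.266)^2 = 1.072692.
  rho(2) = -0.266 / 1.072692 = -0.2480.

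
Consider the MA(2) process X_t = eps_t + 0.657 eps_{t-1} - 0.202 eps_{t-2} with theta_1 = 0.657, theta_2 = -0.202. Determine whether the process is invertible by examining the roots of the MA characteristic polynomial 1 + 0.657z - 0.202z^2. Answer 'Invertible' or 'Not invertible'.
\text{Invertible}

The MA(q) characteristic polynomial is P(z) = 1 + 0.657z - 0.202z^2.
Invertibility requires all roots to lie outside the unit circle, i.e. |z| > 1 for every root.
Set 1 + (0.657) z + (-0.202) z^2 = 0, i.e. a z^2 + b z + c = 0 with a = -0.202, b = 0.657, c = 1.
Discriminant D = b^2 - 4ac = (0.657)^2 - 4*(-0.202)*1 = 0.431649 - (-0.808) = 1.239649.
D >= 0, so the roots are real: z = (-b +/- sqrt(D)) / (2a) = (-0.657 +/- 1.113395) / (-0.404).
  z_1 = (-0.657 + 1.113395) / (-0.404) = -1.1297,   |z_1| = 1.1297.
  z_2 = (-0.657 - 1.113395) / (-0.404) = 4.3822,   |z_2| = 4.3822.
Moduli of all roots: 1.1297, 4.3822.
All moduli strictly greater than 1? Yes.
Verdict: Invertible.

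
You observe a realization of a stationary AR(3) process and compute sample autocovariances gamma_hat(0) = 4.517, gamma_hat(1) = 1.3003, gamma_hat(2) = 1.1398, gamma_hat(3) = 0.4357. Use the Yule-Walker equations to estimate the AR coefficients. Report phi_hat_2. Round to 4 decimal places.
\hat\phi_{2} = 0.1890

The Yule-Walker equations for an AR(p) process read, in matrix form,
  Gamma_p phi = r_p,   with   (Gamma_p)_{ij} = gamma(|i - j|),
                       (r_p)_i = gamma(i),   i,j = 1..p.
Substitute the sample gammas (Toeplitz matrix and right-hand side of size 3):
  Gamma_p = [[4.517, 1.3003, 1.1398], [1.3003, 4.517, 1.3003], [1.1398, 1.3003, 4.517]]
  r_p     = [1.3003, 1.1398, 0.4357]
Written out (R1..R3):
  (R1) 4.517 phi_1 + 1.3003 phi_2 + 1.1398 phi_3 = 1.3003
  (R2) 1.3003 phi_1 + 4.517 phi_2 + 1.3003 phi_3 = 1.1398
  (R3) 1.1398 phi_1 + 1.3003 phi_2 + 4.517 phi_3 = 0.4357
Gaussian elimination:
  R2 <- R2 - (1.3003/4.517) R1 = R2 - (0.287868) R1:  4.142685 phi_2 + 0.972188 phi_3 = 0.765485
  R3 <- R3 - (1.1398/4.517) R1 = R3 - (0.252336) R1:  0.972188 phi_2 + 4.229388 phi_3 = 0.107588
  R3 <- R3 - (0.972188/4.142685) R2 = R3 - (0.234676) R2:  4.001239 phi_3 = -0.072053
Back-substitution:
  phi_hat_3 = -0.072053 / 4.001239 = -0.018008
  phi_hat_2 = (0.765485 - (0.972188)(-0.018008)) / 4.142685 = 0.189006
  phi_hat_1 = (1.3003 - (1.3003)(0.189006) - (1.1398)(-0.018008)) / 4.517 = 0.238003
So phi_hat = [0.2380, 0.1890, -0.0180].
Therefore phi_hat_2 = 0.1890.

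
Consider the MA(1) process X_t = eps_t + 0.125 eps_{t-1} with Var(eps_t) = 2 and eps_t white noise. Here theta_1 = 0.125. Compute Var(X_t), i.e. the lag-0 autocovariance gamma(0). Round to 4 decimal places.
\gamma(0) = 2.0313

For an MA(q) process X_t = eps_t + sum_i theta_i eps_{t-i} with
Var(eps_t) = sigma^2, the variance is
  gamma(0) = sigma^2 * (1 + sum_i theta_i^2).
  sum_i theta_i^2 = (0.125)^2 = 0.015625.
  gamma(0) = 2 * (1 + 0.015625) = 2 * 1.015625 = 2.03125, which rounds to 2.0313.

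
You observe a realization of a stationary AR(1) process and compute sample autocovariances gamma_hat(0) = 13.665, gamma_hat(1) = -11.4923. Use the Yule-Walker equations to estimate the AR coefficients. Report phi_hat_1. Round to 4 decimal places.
\hat\phi_{1} = -0.8410

The Yule-Walker equations for an AR(p) process read, in matrix form,
  Gamma_p phi = r_p,   with   (Gamma_p)_{ij} = gamma(|i - j|),
                       (r_p)_i = gamma(i),   i,j = 1..p.
Substitute the sample gammas (Toeplitz matrix and right-hand side of size 1):
  Gamma_p = [[13.665]]
  r_p     = [-11.4923]
With p = 1 this is the single equation gamma(0) phi_1 = gamma(1):
  phi_hat_1 = gamma(1) / gamma(0) = -11.4923 / 13.665 = -0.8410.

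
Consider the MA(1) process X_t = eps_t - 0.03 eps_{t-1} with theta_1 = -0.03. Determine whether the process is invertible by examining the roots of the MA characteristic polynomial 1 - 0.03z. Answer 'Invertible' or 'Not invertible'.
\text{Invertible}

The MA(q) characteristic polynomial is P(z) = 1 - 0.03z.
Invertibility requires all roots to lie outside the unit circle, i.e. |z| > 1 for every root.
This is linear in z: 1 + (-0.03) z = 0  =>  z = -1/(-0.03) = 33.333333,  |z| = 33.333333.
Moduli of all roots: 33.3333.
All moduli strictly greater than 1? Yes.
Verdict: Invertible.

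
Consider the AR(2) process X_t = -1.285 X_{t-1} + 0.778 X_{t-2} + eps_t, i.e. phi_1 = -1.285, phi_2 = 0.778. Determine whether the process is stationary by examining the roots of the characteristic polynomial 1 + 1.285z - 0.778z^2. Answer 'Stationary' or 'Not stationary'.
\text{Not stationary}

The AR(p) characteristic polynomial is P(z) = 1 + 1.285z - 0.778z^2.
Stationarity requires all roots to lie outside the unit circle, i.e. |z| > 1 for every root.
Set 1 + (1.285) z + (-0.778) z^2 = 0, i.e. a z^2 + b z + c = 0 with a = -0.778, b = 1.285, c = 1.
Discriminant D = b^2 - 4ac = (1.285)^2 - 4*(-0.778)*1 = 1.651225 - (-3.112) = 4.763225.
D >= 0, so the roots are real: z = (-b +/- sqrt(D)) / (2a) = (-1.285 +/- 2.182481) / (-1.556).
  z_1 = (-1.285 + 2.182481) / (-1.556) = -0.5768,   |z_1| = 0.5768.
  z_2 = (-1.285 - 2.182481) / (-1.556) = 2.2285,   |z_2| = 2.2285.
Moduli of all roots: 0.5768, 2.2285.
All moduli strictly greater than 1? No.
Verdict: Not stationary.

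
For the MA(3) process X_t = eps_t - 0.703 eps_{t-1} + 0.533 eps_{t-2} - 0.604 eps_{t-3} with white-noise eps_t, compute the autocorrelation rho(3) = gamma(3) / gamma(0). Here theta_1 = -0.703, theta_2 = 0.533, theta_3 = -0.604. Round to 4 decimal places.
\rho(3) = -0.2818

For an MA(q) process with theta_0 = 1, the autocovariance is
  gamma(k) = sigma^2 * sum_{i=0..q-k} theta_i * theta_{i+k},
and rho(k) = gamma(k) / gamma(0). Sigma^2 cancels.
  numerator   = (1)*(-0.604) = -0.604.
  denominator = (1)^2 + (-0.703)^2 + (0.533)^2 + (-0.604)^2 = 2.143114.
  rho(3) = -0.604 / 2.143114 = -0.2818.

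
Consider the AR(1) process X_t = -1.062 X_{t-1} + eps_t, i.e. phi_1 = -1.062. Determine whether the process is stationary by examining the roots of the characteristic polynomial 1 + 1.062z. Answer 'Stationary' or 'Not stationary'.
\text{Not stationary}

The AR(p) characteristic polynomial is P(z) = 1 + 1.062z.
Stationarity requires all roots to lie outside the unit circle, i.e. |z| > 1 for every root.
This is linear in z: 1 + (1.062) z = 0  =>  z = -1/(1.062) = -0.94162,  |z| = 0.94162.
Moduli of all roots: 0.9416.
All moduli strictly greater than 1? No.
Verdict: Not stationary.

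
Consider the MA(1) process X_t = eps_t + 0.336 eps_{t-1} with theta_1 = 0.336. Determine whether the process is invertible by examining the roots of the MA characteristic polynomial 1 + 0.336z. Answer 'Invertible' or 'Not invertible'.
\text{Invertible}

The MA(q) characteristic polynomial is P(z) = 1 + 0.336z.
Invertibility requires all roots to lie outside the unit circle, i.e. |z| > 1 for every root.
This is linear in z: 1 + (0.336) z = 0  =>  z = -1/(0.336) = -2.97619,  |z| = 2.97619.
Moduli of all roots: 2.9762.
All moduli strictly greater than 1? Yes.
Verdict: Invertible.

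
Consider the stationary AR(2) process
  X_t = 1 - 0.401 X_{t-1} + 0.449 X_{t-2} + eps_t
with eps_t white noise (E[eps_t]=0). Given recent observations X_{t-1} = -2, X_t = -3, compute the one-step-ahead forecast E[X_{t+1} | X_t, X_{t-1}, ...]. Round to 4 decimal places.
E[X_{t+1} \mid \mathcal F_t] = 1.3050

For an AR(p) model X_t = c + sum_i phi_i X_{t-i} + eps_t, the
one-step-ahead conditional mean is
  E[X_{t+1} | X_t, ...] = c + sum_i phi_i X_{t+1-i}.
Substitute known values:
  E[X_{t+1} | ...] = 1 + (-0.401) * (-3) + (0.449) * (-2)
                   = 1.3050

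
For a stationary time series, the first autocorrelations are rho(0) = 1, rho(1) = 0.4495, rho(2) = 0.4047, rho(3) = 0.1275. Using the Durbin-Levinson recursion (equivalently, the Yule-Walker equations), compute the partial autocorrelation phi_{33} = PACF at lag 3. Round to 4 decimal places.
\phi_{33} = -0.1639

The PACF at lag k is phi_{kk}, the last component of the solution
to the Yule-Walker system G_k phi = r_k where
  (G_k)_{ij} = rho(|i - j|), (r_k)_i = rho(i), i,j = 1..k.
Equivalently, Durbin-Levinson gives phi_{kk} iteratively:
  phi_{11} = rho(1)
  phi_{kk} = [rho(k) - sum_{j=1..k-1} phi_{k-1,j} rho(k-j)]
            / [1 - sum_{j=1..k-1} phi_{k-1,j} rho(j)],
  phi_{k,j} = phi_{k-1,j} - phi_{kk} phi_{k-1,k-j},  j = 1..k-1.
Step k = 1:
  phi_11 = rho(1) = 0.4495.
Step k = 2:
  phi_22 = [rho(2) - phi_11 rho(1)] / [1 - phi_11 rho(1)] = [0.4047 - (0.4495)(0.4495)] / [1 - (0.4495)(0.4495)]
         = 0.20264975 / 0.79794975 = 0.253963.
  Update: phi_21 = phi_11 - phi_22 phi_11 = 0.4495 - (0.253963)(0.4495) = 0.335344.
Step k = 3:
  phi_33 = [rho(3) - phi_21 rho(2) - phi_22 rho(1)] / [1 - phi_21 rho(1) - phi_22 rho(2)]
    numerator   = 0.1275 - (0.335344)(0.4047) - (0.253963)(0.4495) = -0.12236995
    denominator = 1 - (0.335344)(0.4495) - (0.253963)(0.4047) = 0.7464842
  phi_33 = -0.12236995 / 0.7464842 = -0.1639.
Therefore phi_{33} = -0.1639.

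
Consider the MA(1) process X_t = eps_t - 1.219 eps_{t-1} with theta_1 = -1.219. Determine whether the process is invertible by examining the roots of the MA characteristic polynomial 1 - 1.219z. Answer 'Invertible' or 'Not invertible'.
\text{Not invertible}

The MA(q) characteristic polynomial is P(z) = 1 - 1.219z.
Invertibility requires all roots to lie outside the unit circle, i.e. |z| > 1 for every root.
This is linear in z: 1 + (-1.219) z = 0  =>  z = -1/(-1.219) = 0.820345,  |z| = 0.820345.
Moduli of all roots: 0.8203.
All moduli strictly greater than 1? No.
Verdict: Not invertible.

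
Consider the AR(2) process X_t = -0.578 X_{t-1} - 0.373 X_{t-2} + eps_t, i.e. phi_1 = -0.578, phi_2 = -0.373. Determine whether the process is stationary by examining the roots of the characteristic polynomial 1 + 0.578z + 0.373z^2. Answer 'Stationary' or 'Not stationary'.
\text{Stationary}

The AR(p) characteristic polynomial is P(z) = 1 + 0.578z + 0.373z^2.
Stationarity requires all roots to lie outside the unit circle, i.e. |z| > 1 for every root.
Set 1 + (0.578) z + (0.373) z^2 = 0, i.e. a z^2 + b z + c = 0 with a = 0.373, b = 0.578, c = 1.
Discriminant D = b^2 - 4ac = (0.578)^2 - 4*(0.373)*1 = 0.334084 - (1.492) = -1.157916.
D < 0, so the roots are the complex-conjugate pair z = (-b +/- i sqrt(-D)) / (2a) = -0.7748 +/- 1.4424i.
For a conjugate pair |z|^2 = z * conj(z) = (product of roots) = c/a = 1/(0.373) = 2.680965, so |z| = sqrt(2.680965) = 1.6374 for both roots.
Moduli of all roots: 1.6374, 1.6374.
All moduli strictly greater than 1? Yes.
Verdict: Stationary.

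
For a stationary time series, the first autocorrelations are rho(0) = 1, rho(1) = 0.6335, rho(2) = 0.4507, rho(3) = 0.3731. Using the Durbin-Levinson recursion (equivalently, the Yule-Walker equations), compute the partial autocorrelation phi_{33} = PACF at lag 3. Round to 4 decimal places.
\phi_{33} = 0.0990

The PACF at lag k is phi_{kk}, the last component of the solution
to the Yule-Walker system G_k phi = r_k where
  (G_k)_{ij} = rho(|i - j|), (r_k)_i = rho(i), i,j = 1..k.
Equivalently, Durbin-Levinson gives phi_{kk} iteratively:
  phi_{11} = rho(1)
  phi_{kk} = [rho(k) - sum_{j=1..k-1} phi_{k-1,j} rho(k-j)]
            / [1 - sum_{j=1..k-1} phi_{k-1,j} rho(j)],
  phi_{k,j} = phi_{k-1,j} - phi_{kk} phi_{k-1,k-j},  j = 1..k-1.
Step k = 1:
  phi_11 = rho(1) = 0.6335.
Step k = 2:
  phi_22 = [rho(2) - phi_11 rho(1)] / [1 - phi_11 rho(1)] = [0.4507 - (0.6335)(0.6335)] / [1 - (0.6335)(0.6335)]
         = 0.04937775 / 0.59867775 = 0.082478.
  Update: phi_21 = phi_11 - phi_22 phi_11 = 0.6335 - (0.082478)(0.6335) = 0.58125.
Step k = 3:
  phi_33 = [rho(3) - phi_21 rho(2) - phi_22 rho(1)] / [1 - phi_21 rho(1) - phi_22 rho(2)]
    numerator   = 0.3731 - (0.58125)(0.4507) - (0.082478)(0.6335) = 0.05888072
    denominator = 1 - (0.58125)(0.6335) - (0.082478)(0.4507) = 0.59460517
  phi_33 = 0.05888072 / 0.59460517 = 0.099.
Therefore phi_{33} = 0.0990.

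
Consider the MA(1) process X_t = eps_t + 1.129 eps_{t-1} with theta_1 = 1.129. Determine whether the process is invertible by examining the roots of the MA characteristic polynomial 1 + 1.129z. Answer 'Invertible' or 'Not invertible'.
\text{Not invertible}

The MA(q) characteristic polynomial is P(z) = 1 + 1.129z.
Invertibility requires all roots to lie outside the unit circle, i.e. |z| > 1 for every root.
This is linear in z: 1 + (1.129) z = 0  =>  z = -1/(1.129) = -0.88574,  |z| = 0.88574.
Moduli of all roots: 0.8857.
All moduli strictly greater than 1? No.
Verdict: Not invertible.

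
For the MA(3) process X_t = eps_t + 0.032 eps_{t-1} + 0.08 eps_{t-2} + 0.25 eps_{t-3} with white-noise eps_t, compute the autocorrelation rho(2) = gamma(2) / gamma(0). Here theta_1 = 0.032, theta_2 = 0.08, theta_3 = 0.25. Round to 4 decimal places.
\rho(2) = 0.0822

For an MA(q) process with theta_0 = 1, the autocovariance is
  gamma(k) = sigma^2 * sum_{i=0..q-k} theta_i * theta_{i+k},
and rho(k) = gamma(k) / gamma(0). Sigma^2 cancels.
  numerator   = (1)*(0.08) + (0.032)*(0.25) = 0.088.
  denominator = (1)^2 + (0.032)^2 + (0.08)^2 + (0.25)^2 = 1.069924.
  rho(2) = 0.088 / 1.069924 = 0.0822.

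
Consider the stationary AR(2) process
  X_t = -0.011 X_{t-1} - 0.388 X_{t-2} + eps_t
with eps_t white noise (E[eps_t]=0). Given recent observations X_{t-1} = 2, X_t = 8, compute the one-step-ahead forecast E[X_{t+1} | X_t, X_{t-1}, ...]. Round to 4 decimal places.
E[X_{t+1} \mid \mathcal F_t] = -0.8640

For an AR(p) model X_t = c + sum_i phi_i X_{t-i} + eps_t, the
one-step-ahead conditional mean is
  E[X_{t+1} | X_t, ...] = c + sum_i phi_i X_{t+1-i}.
Substitute known values:
  E[X_{t+1} | ...] = (-0.011) * (8) + (-0.388) * (2)
                   = -0.8640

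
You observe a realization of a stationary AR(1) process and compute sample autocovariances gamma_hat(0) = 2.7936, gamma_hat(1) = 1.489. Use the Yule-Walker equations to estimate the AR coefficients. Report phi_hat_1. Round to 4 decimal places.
\hat\phi_{1} = 0.5330

The Yule-Walker equations for an AR(p) process read, in matrix form,
  Gamma_p phi = r_p,   with   (Gamma_p)_{ij} = gamma(|i - j|),
                       (r_p)_i = gamma(i),   i,j = 1..p.
Substitute the sample gammas (Toeplitz matrix and right-hand side of size 1):
  Gamma_p = [[2.7936]]
  r_p     = [1.489]
With p = 1 this is the single equation gamma(0) phi_1 = gamma(1):
  phi_hat_1 = gamma(1) / gamma(0) = 1.489 / 2.7936 = 0.5330.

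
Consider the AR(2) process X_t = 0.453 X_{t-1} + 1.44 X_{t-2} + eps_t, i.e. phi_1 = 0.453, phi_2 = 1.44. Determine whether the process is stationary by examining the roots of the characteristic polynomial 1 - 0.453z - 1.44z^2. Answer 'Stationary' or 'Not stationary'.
\text{Not stationary}

The AR(p) characteristic polynomial is P(z) = 1 - 0.453z - 1.44z^2.
Stationarity requires all roots to lie outside the unit circle, i.e. |z| > 1 for every root.
Set 1 + (-0.453) z + (-1.44) z^2 = 0, i.e. a z^2 + b z + c = 0 with a = -1.44, b = -0.453, c = 1.
Discriminant D = b^2 - 4ac = (-0.453)^2 - 4*(-1.44)*1 = 0.205209 - (-5.76) = 5.965209.
D >= 0, so the roots are real: z = (-b +/- sqrt(D)) / (2a) = (0.453 +/- 2.442378) / (-2.88).
  z_1 = (0.453 + 2.442378) / (-2.88) = -1.0053,   |z_1| = 1.0053.
  z_2 = (0.453 - 2.442378) / (-2.88) = 0.6908,   |z_2| = 0.6908.
Moduli of all roots: 1.0053, 0.6908.
All moduli strictly greater than 1? No.
Verdict: Not stationary.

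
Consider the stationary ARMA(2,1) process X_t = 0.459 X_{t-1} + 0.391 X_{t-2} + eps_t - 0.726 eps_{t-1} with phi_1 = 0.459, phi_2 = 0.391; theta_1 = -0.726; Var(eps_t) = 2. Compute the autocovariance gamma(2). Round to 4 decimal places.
\gamma(2) = 0.6486

Multiply the model equation by X_{t-k} and take expectations. With theta_0 = psi_0 = 1 and psi_j the MA(infinity) weights, this gives
  gamma(k) - sum_i phi_i gamma(k-i) = c_k,
  c_k = sigma^2 * sum_{j=k..q} theta_j psi_{j-k}   (c_k = 0 for k > q),
using gamma(-m) = gamma(m).
psi-weights needed (psi_j = theta_j + sum_i phi_i psi_{j-i}):
  psi_1 = theta_1 + phi_1 = -0.726 + (0.459) = -0.267
Right-hand sides:
  c_0 = sigma^2 (1 + theta_1 psi_1) = 2 * (1 + (-0.726)(-0.267)) = 2 * 1.193842 = 2.387684
  c_1 = sigma^2 theta_1 = 2 * (-0.726) = -1.452
  c_2 = 0
Equations for k = 0, 1, 2 (AR order 2, c_2 = 0):
  (E0) gamma(0) = phi_1 gamma(1) + phi_2 gamma(2) + c_0
  (E1) gamma(1) = phi_1 gamma(0) + phi_2 gamma(1) + c_1
  (E2) gamma(2) = phi_1 gamma(1) + phi_2 gamma(0)
From (E1): gamma(1) = A gamma(0) + B with
  A = phi_1 / (1 - phi_2) = 0.459 / 0.609 = 0.753695,   B = c_1 / (1 - phi_2) = -1.452 / 0.609 = -2.384236.
Insert (E2) into (E0): gamma(0) (1 - phi_2^2) = phi_1 (1 + phi_2) gamma(1) + c_0.
  phi_1 (1 + phi_2) = (0.459)(1.391) = 0.638469,   1 - phi_2^2 = 0.847119.
Replace gamma(1) by A gamma(0) + B and collect gamma(0):
  gamma(0) [0.847119 - (0.638469)(0.753695)] = (0.638469)(-2.384236) + 2.387684
  gamma(0) * 0.365908 = 0.865423
  gamma(0) = 0.865423 / 0.365908 = 2.365136.
  gamma(1) = A gamma(0) + B = (0.753695)(2.365136) + (-2.384236) = -0.601647.
  gamma(2) = phi_1 gamma(1) + phi_2 gamma(0) = (0.459)(-0.601647) + (0.391)(2.365136) = 0.648612.
Therefore gamma(2) = 0.6486 (to 4 decimal places).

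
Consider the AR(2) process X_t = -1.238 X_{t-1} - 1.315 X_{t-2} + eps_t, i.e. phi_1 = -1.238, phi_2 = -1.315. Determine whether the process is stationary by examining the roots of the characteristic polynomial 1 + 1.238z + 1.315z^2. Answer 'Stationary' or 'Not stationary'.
\text{Not stationary}

The AR(p) characteristic polynomial is P(z) = 1 + 1.238z + 1.315z^2.
Stationarity requires all roots to lie outside the unit circle, i.e. |z| > 1 for every root.
Set 1 + (1.238) z + (1.315) z^2 = 0, i.e. a z^2 + b z + c = 0 with a = 1.315, b = 1.238, c = 1.
Discriminant D = b^2 - 4ac = (1.238)^2 - 4*(1.315)*1 = 1.532644 - (5.26) = -3.727356.
D < 0, so the roots are the complex-conjugate pair z = (-b +/- i sqrt(-D)) / (2a) = -0.4707 +/- 0.7341i.
For a conjugate pair |z|^2 = z * conj(z) = (product of roots) = c/a = 1/(1.315) = 0.760456, so |z| = sqrt(0.760456) = 0.872 for both roots.
Moduli of all roots: 0.8720, 0.8720.
All moduli strictly greater than 1? No.
Verdict: Not stationary.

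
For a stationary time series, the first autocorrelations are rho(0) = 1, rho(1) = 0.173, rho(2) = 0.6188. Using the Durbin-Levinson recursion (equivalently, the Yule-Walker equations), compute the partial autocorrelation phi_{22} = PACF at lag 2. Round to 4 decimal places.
\phi_{22} = 0.6070

The PACF at lag k is phi_{kk}, the last component of the solution
to the Yule-Walker system G_k phi = r_k where
  (G_k)_{ij} = rho(|i - j|), (r_k)_i = rho(i), i,j = 1..k.
Equivalently, Durbin-Levinson gives phi_{kk} iteratively:
  phi_{11} = rho(1)
  phi_{kk} = [rho(k) - sum_{j=1..k-1} phi_{k-1,j} rho(k-j)]
            / [1 - sum_{j=1..k-1} phi_{k-1,j} rho(j)],
  phi_{k,j} = phi_{k-1,j} - phi_{kk} phi_{k-1,k-j},  j = 1..k-1.
Step k = 1:
  phi_11 = rho(1) = 0.173.
Step k = 2:
  phi_22 = [rho(2) - phi_11 rho(1)] / [1 - phi_11 rho(1)] = [0.6188 - (0.173)(0.173)] / [1 - (0.173)(0.173)]
         = 0.588871 / 0.970071 = 0.607.
Therefore phi_{22} = 0.6070.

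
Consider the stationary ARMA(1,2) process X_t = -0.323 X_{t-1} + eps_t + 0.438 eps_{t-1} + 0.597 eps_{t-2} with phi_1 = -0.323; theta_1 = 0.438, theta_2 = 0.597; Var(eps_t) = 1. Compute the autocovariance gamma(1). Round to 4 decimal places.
\gamma(1) = 0.0664

Multiply the model equation by X_{t-k} and take expectations. With theta_0 = psi_0 = 1 and psi_j the MA(infinity) weights, this gives
  gamma(k) - sum_i phi_i gamma(k-i) = c_k,
  c_k = sigma^2 * sum_{j=k..q} theta_j psi_{j-k}   (c_k = 0 for k > q),
using gamma(-m) = gamma(m).
psi-weights needed (psi_j = theta_j + sum_i phi_i psi_{j-i}):
  psi_1 = theta_1 + phi_1 = 0.438 + (-0.323) = 0.115
  psi_2 = theta_2 + phi_1 psi_1 = 0.597 + (-0.323)(0.115) = 0.559855
Right-hand sides:
  c_0 = sigma^2 (1 + theta_1 psi_1 + theta_2 psi_2) = 1 * (1 + (0.438)(0.115) + (0.597)(0.559855)) = 1 * 1.384603 = 1.384603
  c_1 = sigma^2 (theta_1 + theta_2 psi_1) = 1 * (0.438 + (0.597)(0.115)) = 0.506655
  c_2 = sigma^2 theta_2 = 1 * (0.597) = 0.597
Equations for k = 0 and k = 1 (AR order 1):
  gamma(0) = phi_1 gamma(1) + c_0
  gamma(1) = phi_1 gamma(0) + c_1
Substituting the second into the first: gamma(0) (1 - phi_1^2) = c_0 + phi_1 c_1, so
  gamma(0) = (c_0 + phi_1 c_1) / (1 - phi_1^2) = (1.384603 + (-0.323)(0.506655)) / (1 - (-0.323)^2) = 1.220954 / 0.895671 = 1.363172.
  gamma(1) = phi_1 gamma(0) + c_1 = (-0.323)(1.363172) + (0.506655) = 0.06635.
Therefore gamma(1) = 0.0664 (to 4 decimal places).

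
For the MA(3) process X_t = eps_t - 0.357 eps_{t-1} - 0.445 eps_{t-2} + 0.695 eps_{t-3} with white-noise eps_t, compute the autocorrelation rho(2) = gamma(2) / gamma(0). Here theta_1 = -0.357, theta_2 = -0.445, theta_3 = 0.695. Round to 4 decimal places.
\rho(2) = -0.3833

For an MA(q) process with theta_0 = 1, the autocovariance is
  gamma(k) = sigma^2 * sum_{i=0..q-k} theta_i * theta_{i+k},
and rho(k) = gamma(k) / gamma(0). Sigma^2 cancels.
  numerator   = (1)*(-0.445) + (-0.357)*(0.695) = -0.693115.
  denominator = (1)^2 + (-0.357)^2 + (-0.445)^2 + (0.695)^2 = 1.808499.
  rho(2) = -0.693115 / 1.808499 = -0.3833.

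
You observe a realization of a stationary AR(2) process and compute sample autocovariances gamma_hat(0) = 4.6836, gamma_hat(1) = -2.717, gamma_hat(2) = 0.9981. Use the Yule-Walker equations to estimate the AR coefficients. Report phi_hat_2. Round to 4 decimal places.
\hat\phi_{2} = -0.1860

The Yule-Walker equations for an AR(p) process read, in matrix form,
  Gamma_p phi = r_p,   with   (Gamma_p)_{ij} = gamma(|i - j|),
                       (r_p)_i = gamma(i),   i,j = 1..p.
Substitute the sample gammas (Toeplitz matrix and right-hand side of size 2):
  Gamma_p = [[4.6836, -2.717], [-2.717, 4.6836]]
  r_p     = [-2.717, 0.9981]
Written out:
  4.6836 phi_1 - 2.717 phi_2 = -2.717
  -2.717 phi_1 + 4.6836 phi_2 = 0.9981
Solve by Cramer's rule:
  det = gamma(0)^2 - gamma(1)^2 = (4.6836)^2 - (-2.717)^2 = 21.93610896 - 7.382089 = 14.55401996
  phi_hat_1 = [gamma(1) gamma(0) - gamma(1) gamma(2)] / det = [(-2.717)(4.6836) - (-2.717)(0.9981)] / 14.55401996 = -10.0135035 / 14.55401996 = -0.688
  phi_hat_2 = [gamma(0) gamma(2) - gamma(1)^2] / det = [(4.6836)(0.9981) - (-2.717)^2] / 14.55401996 = -2.70738784 / 14.55401996 = -0.186
So phi_hat = [-0.6880, -0.1860].
Therefore phi_hat_2 = -0.1860.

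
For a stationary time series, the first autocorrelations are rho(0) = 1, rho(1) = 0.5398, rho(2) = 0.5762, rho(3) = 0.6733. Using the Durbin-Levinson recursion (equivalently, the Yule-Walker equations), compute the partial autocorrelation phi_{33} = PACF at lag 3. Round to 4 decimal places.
\phi_{33} = 0.4550

The PACF at lag k is phi_{kk}, the last component of the solution
to the Yule-Walker system G_k phi = r_k where
  (G_k)_{ij} = rho(|i - j|), (r_k)_i = rho(i), i,j = 1..k.
Equivalently, Durbin-Levinson gives phi_{kk} iteratively:
  phi_{11} = rho(1)
  phi_{kk} = [rho(k) - sum_{j=1..k-1} phi_{k-1,j} rho(k-j)]
            / [1 - sum_{j=1..k-1} phi_{k-1,j} rho(j)],
  phi_{k,j} = phi_{k-1,j} - phi_{kk} phi_{k-1,k-j},  j = 1..k-1.
Step k = 1:
  phi_11 = rho(1) = 0.5398.
Step k = 2:
  phi_22 = [rho(2) - phi_11 rho(1)] / [1 - phi_11 rho(1)] = [0.5762 - (0.5398)(0.5398)] / [1 - (0.5398)(0.5398)]
         = 0.28481596 / 0.70861596 = 0.401933.
  Update: phi_21 = phi_11 - phi_22 phi_11 = 0.5398 - (0.401933)(0.5398) = 0.322837.
Step k = 3:
  phi_33 = [rho(3) - phi_21 rho(2) - phi_22 rho(1)] / [1 - phi_21 rho(1) - phi_22 rho(2)]
    numerator   = 0.6733 - (0.322837)(0.5762) - (0.401933)(0.5398) = 0.27031819
    denominator = 1 - (0.322837)(0.5398) - (0.401933)(0.5762) = 0.5941391
  phi_33 = 0.27031819 / 0.5941391 = 0.455.
Therefore phi_{33} = 0.4550.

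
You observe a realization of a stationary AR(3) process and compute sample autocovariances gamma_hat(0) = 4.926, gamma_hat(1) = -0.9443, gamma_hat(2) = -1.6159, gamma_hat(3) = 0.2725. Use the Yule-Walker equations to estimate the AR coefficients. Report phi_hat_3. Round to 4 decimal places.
\hat\phi_{3} = -0.1260

The Yule-Walker equations for an AR(p) process read, in matrix form,
  Gamma_p phi = r_p,   with   (Gamma_p)_{ij} = gamma(|i - j|),
                       (r_p)_i = gamma(i),   i,j = 1..p.
Substitute the sample gammas (Toeplitz matrix and right-hand side of size 3):
  Gamma_p = [[4.926, -0.9443, -1.6159], [-0.9443, 4.926, -0.9443], [-1.6159, -0.9443, 4.926]]
  r_p     = [-0.9443, -1.6159, 0.2725]
Written out (R1..R3):
  (R1) 4.926 phi_1 - 0.9443 phi_2 - 1.6159 phi_3 = -0.9443
  (R2) -0.9443 phi_1 + 4.926 phi_2 - 0.9443 phi_3 = -1.6159
  (R3) -1.6159 phi_1 - 0.9443 phi_2 + 4.926 phi_3 = 0.2725
Gaussian elimination:
  R2 <- R2 - (-0.9443/4.926) R1 = R2 - (-0.191697) R1:  4.74498 phi_2 - 1.254063 phi_3 = -1.79692
  R3 <- R3 - (-1.6159/4.926) R1 = R3 - (-0.328035) R1:  -1.254063 phi_2 + 4.395928 phi_3 = -0.037263
  R3 <- R3 - (-1.254063/4.74498) R2 = R3 - (-0.264293) R2:  4.064489 phi_3 = -0.512176
Back-substitution:
  phi_hat_3 = -0.512176 / 4.064489 = -0.126012
  phi_hat_2 = (-1.79692 - (-1.254063)(-0.126012)) / 4.74498 = -0.412003
  phi_hat_1 = (-0.9443 - (-0.9443)(-0.412003) - (-1.6159)(-0.126012)) / 4.926 = -0.312013
So phi_hat = [-0.3120, -0.4120, -0.1260].
Therefore phi_hat_3 = -0.1260.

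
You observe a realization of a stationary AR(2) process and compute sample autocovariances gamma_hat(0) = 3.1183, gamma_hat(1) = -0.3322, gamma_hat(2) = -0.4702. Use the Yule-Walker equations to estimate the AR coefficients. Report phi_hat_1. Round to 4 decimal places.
\hat\phi_{1} = -0.1240

The Yule-Walker equations for an AR(p) process read, in matrix form,
  Gamma_p phi = r_p,   with   (Gamma_p)_{ij} = gamma(|i - j|),
                       (r_p)_i = gamma(i),   i,j = 1..p.
Substitute the sample gammas (Toeplitz matrix and right-hand side of size 2):
  Gamma_p = [[3.1183, -0.3322], [-0.3322, 3.1183]]
  r_p     = [-0.3322, -0.4702]
Written out:
  3.1183 phi_1 - 0.3322 phi_2 = -0.3322
  -0.3322 phi_1 + 3.1183 phi_2 = -0.4702
Solve by Cramer's rule:
  det = gamma(0)^2 - gamma(1)^2 = (3.1183)^2 - (-0.3322)^2 = 9.72379489 - 0.11035684 = 9.61343805
  phi_hat_1 = [gamma(1) gamma(0) - gamma(1) gamma(2)] / det = [(-0.3322)(3.1183) - (-0.3322)(-0.4702)] / 9.61343805 = -1.1920997 / 9.61343805 = -0.124
  phi_hat_2 = [gamma(0) gamma(2) - gamma(1)^2] / det = [(3.1183)(-0.4702) - (-0.3322)^2] / 9.61343805 = -1.5765815 / 9.61343805 = -0.164
So phi_hat = [-0.1240, -0.1640].
Therefore phi_hat_1 = -0.1240.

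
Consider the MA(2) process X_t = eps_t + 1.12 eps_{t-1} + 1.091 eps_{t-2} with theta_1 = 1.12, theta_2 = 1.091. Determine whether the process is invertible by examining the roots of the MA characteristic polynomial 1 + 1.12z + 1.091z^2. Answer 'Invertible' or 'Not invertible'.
\text{Not invertible}

The MA(q) characteristic polynomial is P(z) = 1 + 1.12z + 1.091z^2.
Invertibility requires all roots to lie outside the unit circle, i.e. |z| > 1 for every root.
Set 1 + (1.12) z + (1.091) z^2 = 0, i.e. a z^2 + b z + c = 0 with a = 1.091, b = 1.12, c = 1.
Discriminant D = b^2 - 4ac = (1.12)^2 - 4*(1.091)*1 = 1.2544 - (4.364) = -3.1096.
D < 0, so the roots are the complex-conjugate pair z = (-b +/- i sqrt(-D)) / (2a) = -0.5133 +/- 0.8082i.
For a conjugate pair |z|^2 = z * conj(z) = (product of roots) = c/a = 1/(1.091) = 0.91659, so |z| = sqrt(0.91659) = 0.9574 for both roots.
Moduli of all roots: 0.9574, 0.9574.
All moduli strictly greater than 1? No.
Verdict: Not invertible.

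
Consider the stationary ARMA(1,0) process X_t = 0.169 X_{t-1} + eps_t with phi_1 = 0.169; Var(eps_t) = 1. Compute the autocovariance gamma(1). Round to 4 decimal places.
\gamma(1) = 0.1740

Multiply the model equation by X_{t-k} and take expectations. With theta_0 = psi_0 = 1 and psi_j the MA(infinity) weights, this gives
  gamma(k) - sum_i phi_i gamma(k-i) = c_k,
  c_k = sigma^2 * sum_{j=k..q} theta_j psi_{j-k}   (c_k = 0 for k > q),
using gamma(-m) = gamma(m).
Pure AR (q = 0): c_0 = sigma^2 = 1, c_k = 0 for k >= 1.
Equations for k = 0 and k = 1 (AR order 1):
  gamma(0) = phi_1 gamma(1) + c_0
  gamma(1) = phi_1 gamma(0) + c_1
Substituting the second into the first: gamma(0) (1 - phi_1^2) = c_0 + phi_1 c_1, so
  gamma(0) = c_0 / (1 - phi_1^2) = 1 / (1 - (0.169)^2) = 1 / 0.971439 = 1.029401.
  gamma(1) = phi_1 gamma(0) = (0.169)(1.029401) = 0.173969.
Therefore gamma(1) = 0.1740 (to 4 decimal places).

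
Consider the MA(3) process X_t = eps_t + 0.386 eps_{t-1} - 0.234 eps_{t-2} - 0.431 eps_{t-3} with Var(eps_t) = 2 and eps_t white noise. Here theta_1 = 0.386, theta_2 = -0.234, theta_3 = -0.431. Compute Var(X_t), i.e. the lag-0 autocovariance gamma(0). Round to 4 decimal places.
\gamma(0) = 2.7790

For an MA(q) process X_t = eps_t + sum_i theta_i eps_{t-i} with
Var(eps_t) = sigma^2, the variance is
  gamma(0) = sigma^2 * (1 + sum_i theta_i^2).
  sum_i theta_i^2 = (0.386)^2 + (-0.234)^2 + (-0.431)^2 = 0.148996 + 0.054756 + 0.185761 = 0.389513.
  gamma(0) = 2 * (1 + 0.389513) = 2 * 1.389513 = 2.779026, which rounds to 2.7790.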